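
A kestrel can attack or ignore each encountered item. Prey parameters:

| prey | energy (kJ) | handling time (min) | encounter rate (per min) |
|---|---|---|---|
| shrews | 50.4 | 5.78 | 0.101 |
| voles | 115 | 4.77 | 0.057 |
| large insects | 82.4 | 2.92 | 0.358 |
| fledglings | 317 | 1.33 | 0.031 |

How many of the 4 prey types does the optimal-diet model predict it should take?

Rank by E/h (kJ/min): fledglings 238, large insects 28.2, voles 24.1, shrews 8.72. Include each in turn until the next type's E/h falls below the running intake rate.
Rate on top 1: 9.438. large insects: 28.2 > 9.438 → include.
Rate on top 2: 18.85. voles: 24.1 > 18.85 → include.
Rate on top 3: 19.45. shrews: 8.72 < 19.45 → exclude; stop.
Optimal diet: fledglings, large insects, voles — 3 of 4 types.

3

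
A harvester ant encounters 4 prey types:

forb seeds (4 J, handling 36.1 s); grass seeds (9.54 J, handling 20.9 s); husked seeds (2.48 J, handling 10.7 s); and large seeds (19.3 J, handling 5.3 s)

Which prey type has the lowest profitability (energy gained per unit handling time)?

forb seeds

Profitability E/h (J/s): forb seeds = 4/36.1 = 0.111, grass seeds = 9.54/20.9 = 0.456, husked seeds = 2.48/10.7 = 0.232, large seeds = 19.3/5.3 = 3.64.
Ranked: large seeds > grass seeds > husked seeds > forb seeds.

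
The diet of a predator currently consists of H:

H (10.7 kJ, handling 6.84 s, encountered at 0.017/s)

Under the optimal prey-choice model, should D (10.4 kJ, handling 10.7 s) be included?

On H alone, R = ΣλE/(1+Σλh) = 0.1819/1.116 = 0.163 kJ/s.
Profitability of D: 10.4/10.7 = 0.972 kJ/s.
Since 0.972 > R, including D increases the long-run rate.

Yes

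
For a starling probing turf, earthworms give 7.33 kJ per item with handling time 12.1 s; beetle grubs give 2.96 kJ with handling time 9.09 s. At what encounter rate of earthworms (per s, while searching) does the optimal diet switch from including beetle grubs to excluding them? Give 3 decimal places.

At the threshold, the rate on earthworms alone equals the profitability of beetle grubs: λ·7.33/(1 + λ·12.1) = 2.96/9.09 = 0.3256.
Rearranging, λ(7.33 − 0.3256×12.1) = 0.3256, so λ = 0.3256/3.39 = 0.09606 per s.

0.096 per s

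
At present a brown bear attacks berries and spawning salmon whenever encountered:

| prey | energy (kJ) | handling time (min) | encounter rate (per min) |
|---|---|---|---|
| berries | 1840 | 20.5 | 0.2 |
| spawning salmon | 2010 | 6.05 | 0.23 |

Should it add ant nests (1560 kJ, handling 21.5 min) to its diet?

Current rate: (0.2×1840 + 0.23×2010)/(1 + 0.2×20.5 + 0.23×6.05) = 127.9 kJ/min.
ant nests: E/h = 1560/21.5 = 72.56 kJ/min.
72.56 < 127.9, so adding ant nests would lower the average — exclude it.

No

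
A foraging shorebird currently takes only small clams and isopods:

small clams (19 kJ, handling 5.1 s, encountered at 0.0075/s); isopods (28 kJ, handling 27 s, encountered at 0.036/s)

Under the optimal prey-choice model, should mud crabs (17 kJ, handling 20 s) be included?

Yes

Intake rate on the current diet: R = (0.0075×19 + 0.036×28) / (1 + 0.0075×5.1 + 0.036×27) = 1.151/2.01 = 0.5723 kJ/s.
Profitability of mud crabs: 17/20 = 0.85 kJ/s.
Since 0.85 > R, including mud crabs increases the long-run rate.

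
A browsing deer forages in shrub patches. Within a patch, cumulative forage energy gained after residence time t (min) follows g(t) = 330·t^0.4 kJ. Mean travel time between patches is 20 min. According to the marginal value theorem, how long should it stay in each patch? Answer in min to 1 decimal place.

13.3 min

By the marginal value theorem, leave when the instantaneous gain rate g'(t) equals the habitat-wide average g(t)/(T + t).
g'(t) = 0.4·330·t^-0.6. Setting 0.4·330·t^-0.6 = 330·t^0.4/(20+t) gives 0.4(20+t) = t, so 0.60·t = 0.4×20.
t* = 0.4×20/0.60 = 13.33 min.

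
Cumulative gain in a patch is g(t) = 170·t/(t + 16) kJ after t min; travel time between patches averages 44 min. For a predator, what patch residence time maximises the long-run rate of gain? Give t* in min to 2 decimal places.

26.53 min

Maximise g(t)/(T+t): set derivative to zero → g'(t)(T+t) = g(t).
g'(t) = 170·16/(t + 16)². Setting 170·16/(t+16)² = 170t/[(t+16)(44+t)] gives 16(44+t) = t(t+16), so t² = 16×44 = 704.
t* = √704 = 26.53 min.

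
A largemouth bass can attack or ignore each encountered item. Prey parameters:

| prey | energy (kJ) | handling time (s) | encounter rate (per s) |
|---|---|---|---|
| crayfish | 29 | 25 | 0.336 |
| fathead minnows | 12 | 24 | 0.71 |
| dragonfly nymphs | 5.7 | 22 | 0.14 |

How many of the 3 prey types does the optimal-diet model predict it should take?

E/h in descending order: crayfish 1.16, fathead minnows 0.5, dragonfly nymphs 0.259 kJ/s. The optimal diet is the largest prefix of this list for which every included type satisfies E_i/h_i > R on the types above it.
Rate on top 1: 1.037. fathead minnows: 0.5 < 1.037 → exclude; stop.
Optimal diet: crayfish — 1 of 3 types.

1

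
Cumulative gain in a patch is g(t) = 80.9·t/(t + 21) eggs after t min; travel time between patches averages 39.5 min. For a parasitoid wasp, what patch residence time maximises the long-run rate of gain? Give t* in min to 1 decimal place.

Maximise g(t)/(T+t): set derivative to zero → g'(t)(T+t) = g(t).
g'(t) = 80.9·21/(t + 21)². Setting 80.9·21/(t+21)² = 80.9t/[(t+21)(39.5+t)] gives 21(39.5+t) = t(t+21), so t² = 21×39.5 = 829.5.
t* = √829.5 = 28.8 min.

28.8 min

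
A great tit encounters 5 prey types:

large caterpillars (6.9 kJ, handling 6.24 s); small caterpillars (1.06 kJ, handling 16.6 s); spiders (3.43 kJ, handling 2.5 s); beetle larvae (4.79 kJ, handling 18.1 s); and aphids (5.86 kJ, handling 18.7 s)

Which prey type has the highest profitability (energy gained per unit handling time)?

spiders

In descending order of E/h:
spiders: 3.43/2.5 = 1.37 kJ/s
large caterpillars: 6.9/6.24 = 1.11 kJ/s
aphids: 5.86/18.7 = 0.313 kJ/s
beetle larvae: 4.79/18.1 = 0.265 kJ/s
small caterpillars: 1.06/16.6 = 0.0639 kJ/s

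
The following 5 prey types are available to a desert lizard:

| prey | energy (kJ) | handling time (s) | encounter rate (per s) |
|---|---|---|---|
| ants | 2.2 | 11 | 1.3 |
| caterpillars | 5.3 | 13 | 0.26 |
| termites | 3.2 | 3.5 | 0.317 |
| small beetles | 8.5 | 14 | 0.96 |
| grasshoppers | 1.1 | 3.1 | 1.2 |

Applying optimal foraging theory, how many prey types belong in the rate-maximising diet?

2

Rank by E/h (kJ/s): termites 0.914, small beetles 0.607, caterpillars 0.408, grasshoppers 0.355, ants 0.2. Include each in turn until the next type's E/h falls below the running intake rate.
Rate on top 1: 0.4809. small beetles: 0.607 > 0.4809 → include.
Rate on top 2: 0.59. caterpillars: 0.408 < 0.59 → exclude; stop.
Optimal diet: termites, small beetles — 2 of 5 types.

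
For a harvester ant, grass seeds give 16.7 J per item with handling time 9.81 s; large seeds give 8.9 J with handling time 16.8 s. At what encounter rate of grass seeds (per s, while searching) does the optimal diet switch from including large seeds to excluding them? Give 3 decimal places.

0.046 per s

Drop large seeds once their profitability E₂/h₂ falls below the rate achievable on grass seeds alone: E₂/h₂ = λE₁/(1 + λh₁).
Solve for λ: λE₁h₂ = E₂(1 + λh₁) → λ(E₁h₂ − E₂h₁) = E₂ → λ = E₂/(E₁h₂ − E₂h₁).
λ = 8.9/(16.7×16.8 − 8.9×9.81) = 8.9/193.3 = 0.04605 per s.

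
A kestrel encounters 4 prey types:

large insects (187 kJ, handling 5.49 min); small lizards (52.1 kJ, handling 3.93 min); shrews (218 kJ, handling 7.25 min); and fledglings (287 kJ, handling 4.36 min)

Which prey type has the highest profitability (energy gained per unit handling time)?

fledglings

Profitability E/h (kJ/min): large insects = 187/5.49 = 34.1, small lizards = 52.1/3.93 = 13.3, shrews = 218/7.25 = 30.1, fledglings = 287/4.36 = 65.8.
Ranked: fledglings > large insects > shrews > small lizards.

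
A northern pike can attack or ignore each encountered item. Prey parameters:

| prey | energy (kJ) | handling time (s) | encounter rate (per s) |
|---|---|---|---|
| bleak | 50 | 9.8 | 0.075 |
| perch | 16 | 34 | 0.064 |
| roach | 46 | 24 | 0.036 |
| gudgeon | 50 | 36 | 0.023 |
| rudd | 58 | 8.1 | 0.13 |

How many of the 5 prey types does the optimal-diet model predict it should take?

E/h in descending order: rudd 7.16, bleak 5.1, roach 1.92, gudgeon 1.39, perch 0.471 kJ/s. The optimal diet is the largest prefix of this list for which every included type satisfies E_i/h_i > R on the types above it.
Rate on top 1: 3.673. bleak: 5.1 > 3.673 → include.
Rate on top 2: 4.049. roach: 1.92 < 4.049 → exclude; stop.
Optimal diet: rudd, bleak — 2 of 5 types.

2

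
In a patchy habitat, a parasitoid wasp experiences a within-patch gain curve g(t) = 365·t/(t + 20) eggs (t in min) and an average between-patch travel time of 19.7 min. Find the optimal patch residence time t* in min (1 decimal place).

By the marginal value theorem, leave when the instantaneous gain rate g'(t) equals the habitat-wide average g(t)/(T + t).
g'(t) = 365·20/(t + 20)². Setting 365·20/(t+20)² = 365t/[(t+20)(19.7+t)] gives 20(19.7+t) = t(t+20), so t² = 20×19.7 = 394.
t* = √394 = 19.85 min.

19.8 min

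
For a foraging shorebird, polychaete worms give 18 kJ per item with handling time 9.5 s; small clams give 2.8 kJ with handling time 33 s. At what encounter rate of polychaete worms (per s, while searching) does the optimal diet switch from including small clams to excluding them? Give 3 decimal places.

Drop small clams once their profitability E₂/h₂ falls below the rate achievable on polychaete worms alone: E₂/h₂ = λE₁/(1 + λh₁).
Solve for λ: λE₁h₂ = E₂(1 + λh₁) → λ(E₁h₂ − E₂h₁) = E₂ → λ = E₂/(E₁h₂ − E₂h₁).
λ = 2.8/(18×33 − 2.8×9.5) = 2.8/567.4 = 0.004935 per s.

0.005 per s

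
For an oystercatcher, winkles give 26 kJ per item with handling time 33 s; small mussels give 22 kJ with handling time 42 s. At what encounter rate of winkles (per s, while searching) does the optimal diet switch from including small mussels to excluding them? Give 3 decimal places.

0.060 per s

The zero-one rule: include small mussels iff E₂/h₂ > λE₁/(1+λh₁). Equality gives the switch point.
λE₁h₂ = E₂ + λE₂h₁ ⇒ λ = E₂/(E₁h₂ − E₂h₁) = 22/(1092 − 726) = 0.06011 per s.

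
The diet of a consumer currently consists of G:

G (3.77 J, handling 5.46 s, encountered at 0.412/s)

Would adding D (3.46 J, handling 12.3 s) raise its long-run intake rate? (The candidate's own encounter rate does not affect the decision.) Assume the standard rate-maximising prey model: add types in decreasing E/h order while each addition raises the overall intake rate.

Current rate: (0.412×3.77)/(1 + 0.412×5.46) = 0.478 J/s.
D: E/h = 3.46/12.3 = 0.2813 J/s.
0.2813 < 0.478, so adding D would lower the average — exclude it.

No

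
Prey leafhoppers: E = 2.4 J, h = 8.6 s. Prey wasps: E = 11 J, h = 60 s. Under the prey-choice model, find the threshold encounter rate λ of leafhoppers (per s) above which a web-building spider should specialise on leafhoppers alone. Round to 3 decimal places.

At the threshold, the rate on leafhoppers alone equals the profitability of wasps: λ·2.4/(1 + λ·8.6) = 11/60 = 0.1833.
Rearranging, λ(2.4 − 0.1833×8.6) = 0.1833, so λ = 0.1833/0.8233 = 0.2227 per s.

0.223 per s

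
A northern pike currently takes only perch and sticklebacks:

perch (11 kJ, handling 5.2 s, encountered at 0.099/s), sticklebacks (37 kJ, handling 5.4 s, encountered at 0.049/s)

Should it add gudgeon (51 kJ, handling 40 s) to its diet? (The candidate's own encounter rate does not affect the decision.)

No

On perch and sticklebacks alone, R = ΣλE/(1+Σλh) = 2.902/1.779 = 1.631 kJ/s.
Profitability of gudgeon: 51/40 = 1.275 kJ/s.
Since 1.275 < R, time spent handling gudgeon is better spent searching.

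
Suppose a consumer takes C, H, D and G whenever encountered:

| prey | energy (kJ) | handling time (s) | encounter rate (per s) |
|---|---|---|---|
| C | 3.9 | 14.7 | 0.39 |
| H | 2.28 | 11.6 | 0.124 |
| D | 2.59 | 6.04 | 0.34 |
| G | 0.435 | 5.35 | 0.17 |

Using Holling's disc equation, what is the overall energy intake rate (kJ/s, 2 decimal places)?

0.25 kJ/s

R = (0.39×3.9 + 0.124×2.28 + 0.34×2.59 + 0.17×0.435) / (1 + 0.39×14.7 + 0.124×11.6 + 0.34×6.04 + 0.17×5.35) = 2.758/11.13 = 0.2477 kJ/s.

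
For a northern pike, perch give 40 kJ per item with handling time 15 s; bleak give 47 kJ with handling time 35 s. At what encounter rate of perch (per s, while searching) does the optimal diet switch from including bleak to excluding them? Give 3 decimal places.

0.068 per s

Drop bleak once their profitability E₂/h₂ falls below the rate achievable on perch alone: E₂/h₂ = λE₁/(1 + λh₁).
Solve for λ: λE₁h₂ = E₂(1 + λh₁) → λ(E₁h₂ − E₂h₁) = E₂ → λ = E₂/(E₁h₂ − E₂h₁).
λ = 47/(40×35 − 47×15) = 47/695 = 0.06763 per s.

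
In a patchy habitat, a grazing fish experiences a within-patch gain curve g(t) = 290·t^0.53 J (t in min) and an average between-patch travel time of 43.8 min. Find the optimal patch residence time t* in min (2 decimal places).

49.39 min

Maximise g(t)/(T+t): set derivative to zero → g'(t)(T+t) = g(t).
g'(t) = 0.53·290·t^-0.47. Setting 0.53·290·t^-0.47 = 290·t^0.53/(43.8+t) gives 0.53(43.8+t) = t, so 0.47·t = 0.53×43.8.
t* = 0.53×43.8/0.47 = 49.39 min.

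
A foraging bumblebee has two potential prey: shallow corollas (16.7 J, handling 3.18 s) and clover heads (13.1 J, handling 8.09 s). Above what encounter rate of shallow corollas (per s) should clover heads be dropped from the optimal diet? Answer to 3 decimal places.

Drop clover heads once their profitability E₂/h₂ falls below the rate achievable on shallow corollas alone: E₂/h₂ = λE₁/(1 + λh₁).
Solve for λ: λE₁h₂ = E₂(1 + λh₁) → λ(E₁h₂ − E₂h₁) = E₂ → λ = E₂/(E₁h₂ − E₂h₁).
λ = 13.1/(16.7×8.09 − 13.1×3.18) = 13.1/93.44 = 0.1402 per s.

0.140 per s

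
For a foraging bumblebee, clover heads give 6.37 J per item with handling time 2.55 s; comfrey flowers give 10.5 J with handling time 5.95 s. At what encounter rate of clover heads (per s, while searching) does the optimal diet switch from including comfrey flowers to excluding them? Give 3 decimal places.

Drop comfrey flowers once their profitability E₂/h₂ falls below the rate achievable on clover heads alone: E₂/h₂ = λE₁/(1 + λh₁).
Solve for λ: λE₁h₂ = E₂(1 + λh₁) → λ(E₁h₂ − E₂h₁) = E₂ → λ = E₂/(E₁h₂ − E₂h₁).
λ = 10.5/(6.37×5.95 − 10.5×2.55) = 10.5/11.13 = 0.9437 per s.

0.944 per s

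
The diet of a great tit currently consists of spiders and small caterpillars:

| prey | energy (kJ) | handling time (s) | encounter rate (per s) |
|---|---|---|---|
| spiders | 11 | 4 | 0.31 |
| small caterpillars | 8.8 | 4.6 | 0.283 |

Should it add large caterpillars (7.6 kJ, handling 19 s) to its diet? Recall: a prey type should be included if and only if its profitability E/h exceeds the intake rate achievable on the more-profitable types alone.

Intake rate on the current diet: R = (0.31×11 + 0.283×8.8) / (1 + 0.31×4 + 0.283×4.6) = 5.9/3.542 = 1.666 kJ/s.
large caterpillars: E/h = 7.6/19 = 0.4 kJ/s.
Since 0.4 < R, time spent handling large caterpillars is better spent searching.

No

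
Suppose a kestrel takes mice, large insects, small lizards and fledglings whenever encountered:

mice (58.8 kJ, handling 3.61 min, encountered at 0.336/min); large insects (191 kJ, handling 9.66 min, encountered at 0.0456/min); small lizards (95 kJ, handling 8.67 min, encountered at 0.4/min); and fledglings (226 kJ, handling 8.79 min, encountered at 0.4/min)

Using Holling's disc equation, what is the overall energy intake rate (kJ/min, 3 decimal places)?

Energy encountered per unit search time: 0.336×58.8 + 0.0456×191 + 0.4×95 + 0.4×226 = 156.9 kJ/min.
Handling time per unit search time: 0.336×3.61 + 0.0456×9.66 + 0.4×8.67 + 0.4×8.79 = 8.637.
Rate = 156.9/(1 + 8.637) = 16.28 kJ/min.

16.277 kJ/min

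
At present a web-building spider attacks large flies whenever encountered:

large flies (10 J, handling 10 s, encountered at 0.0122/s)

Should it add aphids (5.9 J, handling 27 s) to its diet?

Current rate: (0.0122×10)/(1 + 0.0122×10) = 0.1087 J/s.
Profitability of aphids: 5.9/27 = 0.2185 J/s.
Since 0.2185 > R, including aphids increases the long-run rate.

Yes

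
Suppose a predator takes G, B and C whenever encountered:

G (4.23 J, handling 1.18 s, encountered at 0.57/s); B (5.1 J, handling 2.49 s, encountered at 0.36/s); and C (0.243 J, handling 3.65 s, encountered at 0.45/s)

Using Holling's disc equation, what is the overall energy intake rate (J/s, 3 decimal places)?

1.034 J/s

R = (0.57×4.23 + 0.36×5.1 + 0.45×0.243) / (1 + 0.57×1.18 + 0.36×2.49 + 0.45×3.65) = 4.356/4.212 = 1.034 J/s.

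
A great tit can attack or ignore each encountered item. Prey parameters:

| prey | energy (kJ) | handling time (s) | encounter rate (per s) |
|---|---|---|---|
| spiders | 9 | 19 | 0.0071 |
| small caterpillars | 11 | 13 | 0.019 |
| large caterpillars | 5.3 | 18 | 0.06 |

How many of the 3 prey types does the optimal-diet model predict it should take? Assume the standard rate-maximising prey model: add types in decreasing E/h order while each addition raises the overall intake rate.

3

E/h in descending order: small caterpillars 0.846, spiders 0.474, large caterpillars 0.294 kJ/s. The optimal diet is the largest prefix of this list for which every included type satisfies E_i/h_i > R on the types above it.
Rate on top 1: 0.1676. spiders: 0.474 > 0.1676 → include.
Rate on top 2: 0.1975. large caterpillars: 0.294 > 0.1975 → include.
Optimal diet: small caterpillars, spiders, large caterpillars — 3 of 3 types.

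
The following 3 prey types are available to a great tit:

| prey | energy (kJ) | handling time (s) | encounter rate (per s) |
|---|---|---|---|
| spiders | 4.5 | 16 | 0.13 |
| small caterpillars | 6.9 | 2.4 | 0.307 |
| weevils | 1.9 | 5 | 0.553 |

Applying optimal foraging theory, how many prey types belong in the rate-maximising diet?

1

Rank by E/h (kJ/s): small caterpillars 2.88, weevils 0.38, spiders 0.281. Include each in turn until the next type's E/h falls below the running intake rate.
Rate on top 1: 1.22. weevils: 0.38 < 1.22 → exclude; stop.
Optimal diet: small caterpillars — 1 of 3 types.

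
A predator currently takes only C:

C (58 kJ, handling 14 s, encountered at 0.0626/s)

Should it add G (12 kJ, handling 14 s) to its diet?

No

On C alone, R = ΣλE/(1+Σλh) = 3.631/1.876 = 1.935 kJ/s.
G: E/h = 12/14 = 0.8571 kJ/s.
Since 0.8571 < R, time spent handling G is better spent searching.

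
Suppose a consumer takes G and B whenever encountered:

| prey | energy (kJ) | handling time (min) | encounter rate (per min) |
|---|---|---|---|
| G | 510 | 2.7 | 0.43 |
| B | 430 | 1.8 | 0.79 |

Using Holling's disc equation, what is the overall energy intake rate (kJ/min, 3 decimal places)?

156.015 kJ/min

Energy encountered per unit search time: 0.43×510 + 0.79×430 = 559 kJ/min.
Handling time per unit search time: 0.43×2.7 + 0.79×1.8 = 2.583.
Rate = 559/(1 + 2.583) = 156 kJ/min.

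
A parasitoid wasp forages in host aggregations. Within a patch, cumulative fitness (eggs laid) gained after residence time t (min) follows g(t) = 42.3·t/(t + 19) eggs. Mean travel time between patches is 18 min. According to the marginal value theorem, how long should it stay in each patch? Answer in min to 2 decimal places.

Optimal t* satisfies g'(t*) = g(t*)/(T + t*).
g'(t) = 42.3·19/(t + 19)². Setting 42.3·19/(t+19)² = 42.3t/[(t+19)(18+t)] gives 19(18+t) = t(t+19), so t² = 19×18 = 342.
t* = √342 = 18.49 min.

18.49 min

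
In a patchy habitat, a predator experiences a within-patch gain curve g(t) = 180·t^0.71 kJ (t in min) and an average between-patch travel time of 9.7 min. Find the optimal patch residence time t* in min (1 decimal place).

23.7 min

Maximise g(t)/(T+t): set derivative to zero → g'(t)(T+t) = g(t).
g'(t) = 0.71·180·t^-0.29. Setting 0.71·180·t^-0.29 = 180·t^0.71/(9.7+t) gives 0.71(9.7+t) = t, so 0.29·t = 0.71×9.7.
t* = 0.71×9.7/0.29 = 23.75 min.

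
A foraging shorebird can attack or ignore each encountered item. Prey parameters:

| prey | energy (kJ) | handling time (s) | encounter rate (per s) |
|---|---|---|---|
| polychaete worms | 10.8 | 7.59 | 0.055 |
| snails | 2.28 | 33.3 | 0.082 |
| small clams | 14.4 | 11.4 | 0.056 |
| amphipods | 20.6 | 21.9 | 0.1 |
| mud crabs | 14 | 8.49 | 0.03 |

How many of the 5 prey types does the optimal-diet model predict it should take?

E/h in descending order: mud crabs 1.65, polychaete worms 1.42, small clams 1.26, amphipods 0.941, snails 0.0685 kJ/s. The optimal diet is the largest prefix of this list for which every included type satisfies E_i/h_i > R on the types above it.
Rate on top 1: 0.3347. polychaete worms: 1.42 > 0.3347 → include.
Rate on top 2: 0.6064. small clams: 1.26 > 0.6064 → include.
Rate on top 3: 0.7879. amphipods: 0.941 > 0.7879 → include.
Rate on top 4: 0.8622. snails: 0.0685 < 0.8622 → exclude; stop.
Optimal diet: mud crabs, polychaete worms, small clams, amphipods — 4 of 5 types.

4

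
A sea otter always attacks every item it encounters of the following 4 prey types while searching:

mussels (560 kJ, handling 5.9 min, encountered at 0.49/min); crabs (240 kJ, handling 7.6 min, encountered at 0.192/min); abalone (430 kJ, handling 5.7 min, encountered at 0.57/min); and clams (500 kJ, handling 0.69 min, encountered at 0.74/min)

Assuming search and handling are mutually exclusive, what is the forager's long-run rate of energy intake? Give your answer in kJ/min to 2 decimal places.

Energy encountered per unit search time: 0.49×560 + 0.192×240 + 0.57×430 + 0.74×500 = 935.6 kJ/min.
Handling time per unit search time: 0.49×5.9 + 0.192×7.6 + 0.57×5.7 + 0.74×0.69 = 8.11.
Rate = 935.6/(1 + 8.11) = 102.7 kJ/min.

102.70 kJ/min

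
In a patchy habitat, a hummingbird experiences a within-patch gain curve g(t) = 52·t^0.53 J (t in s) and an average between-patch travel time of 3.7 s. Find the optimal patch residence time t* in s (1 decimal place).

Maximise g(t)/(T+t): set derivative to zero → g'(t)(T+t) = g(t).
g'(t) = 0.53·52·t^-0.47. Setting 0.53·52·t^-0.47 = 52·t^0.53/(3.7+t) gives 0.53(3.7+t) = t, so 0.47·t = 0.53×3.7.
t* = 0.53×3.7/0.47 = 4.172 s.

4.2 s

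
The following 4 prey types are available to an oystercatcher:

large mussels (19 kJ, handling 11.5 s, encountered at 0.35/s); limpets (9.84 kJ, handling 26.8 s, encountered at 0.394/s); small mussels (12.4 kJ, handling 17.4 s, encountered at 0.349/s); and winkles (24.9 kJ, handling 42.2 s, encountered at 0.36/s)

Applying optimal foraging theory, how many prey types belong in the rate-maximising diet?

Rank by E/h (kJ/s): large mussels 1.65, small mussels 0.713, winkles 0.59, limpets 0.367. Include each in turn until the next type's E/h falls below the running intake rate.
Rate on top 1: 1.323. small mussels: 0.713 < 1.323 → exclude; stop.
Optimal diet: large mussels — 1 of 4 types.

1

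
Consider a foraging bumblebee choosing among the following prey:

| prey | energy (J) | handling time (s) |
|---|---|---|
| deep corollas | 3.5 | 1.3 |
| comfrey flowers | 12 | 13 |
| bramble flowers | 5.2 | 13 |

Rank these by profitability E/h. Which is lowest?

bramble flowers

In descending order of E/h:
deep corollas: 3.5/1.3 = 2.69 J/s
comfrey flowers: 12/13 = 0.923 J/s
bramble flowers: 5.2/13 = 0.4 J/s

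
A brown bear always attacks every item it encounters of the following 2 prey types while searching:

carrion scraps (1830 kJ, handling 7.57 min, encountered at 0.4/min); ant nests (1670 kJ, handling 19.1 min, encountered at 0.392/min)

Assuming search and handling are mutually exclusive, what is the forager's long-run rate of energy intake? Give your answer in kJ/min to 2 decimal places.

R = (0.4×1830 + 0.392×1670) / (1 + 0.4×7.57 + 0.392×19.1) = 1387/11.52 = 120.4 kJ/min.

120.42 kJ/min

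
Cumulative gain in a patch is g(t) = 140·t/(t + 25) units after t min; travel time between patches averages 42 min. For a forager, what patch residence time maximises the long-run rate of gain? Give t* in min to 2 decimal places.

32.40 min

Optimal t* satisfies g'(t*) = g(t*)/(T + t*).
g'(t) = 140·25/(t + 25)². Setting 140·25/(t+25)² = 140t/[(t+25)(42+t)] gives 25(42+t) = t(t+25), so t² = 25×42 = 1050.
t* = √1050 = 32.4 min.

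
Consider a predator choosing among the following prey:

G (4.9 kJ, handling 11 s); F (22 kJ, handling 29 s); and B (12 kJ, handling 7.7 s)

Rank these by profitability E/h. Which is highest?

B

Profitability E/h (kJ/s): G = 4.9/11 = 0.445, F = 22/29 = 0.759, B = 12/7.7 = 1.56.
Ranked: B > F > G.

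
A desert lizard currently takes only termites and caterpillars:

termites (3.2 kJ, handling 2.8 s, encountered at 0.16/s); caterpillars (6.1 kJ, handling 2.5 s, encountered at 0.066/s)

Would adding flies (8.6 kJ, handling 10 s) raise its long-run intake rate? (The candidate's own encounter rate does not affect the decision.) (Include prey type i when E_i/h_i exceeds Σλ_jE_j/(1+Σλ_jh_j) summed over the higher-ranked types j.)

Yes

Intake rate on the current diet: R = (0.16×3.2 + 0.066×6.1) / (1 + 0.16×2.8 + 0.066×2.5) = 0.9146/1.613 = 0.567 kJ/s.
flies: E/h = 8.6/10 = 0.86 kJ/s.
Since 0.86 > R, including flies increases the long-run rate.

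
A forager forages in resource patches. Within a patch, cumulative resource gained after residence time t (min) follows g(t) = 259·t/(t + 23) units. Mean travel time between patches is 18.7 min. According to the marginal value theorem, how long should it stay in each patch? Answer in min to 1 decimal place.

20.7 min

By the marginal value theorem, leave when the instantaneous gain rate g'(t) equals the habitat-wide average g(t)/(T + t).
g'(t) = 259·23/(t + 23)². Setting 259·23/(t+23)² = 259t/[(t+23)(18.7+t)] gives 23(18.7+t) = t(t+23), so t² = 23×18.7 = 430.1.
t* = √430.1 = 20.74 min.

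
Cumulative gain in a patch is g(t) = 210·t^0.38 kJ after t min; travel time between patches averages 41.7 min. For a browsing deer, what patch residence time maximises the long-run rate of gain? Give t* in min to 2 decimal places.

25.56 min

By the marginal value theorem, leave when the instantaneous gain rate g'(t) equals the habitat-wide average g(t)/(T + t).
g'(t) = 0.38·210·t^-0.62. Setting 0.38·210·t^-0.62 = 210·t^0.38/(41.7+t) gives 0.38(41.7+t) = t, so 0.62·t = 0.38×41.7.
t* = 0.38×41.7/0.62 = 25.56 min.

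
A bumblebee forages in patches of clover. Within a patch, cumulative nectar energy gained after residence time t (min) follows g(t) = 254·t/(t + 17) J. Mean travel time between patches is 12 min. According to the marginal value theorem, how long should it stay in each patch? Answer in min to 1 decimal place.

14.3 min

By the marginal value theorem, leave when the instantaneous gain rate g'(t) equals the habitat-wide average g(t)/(T + t).
g'(t) = 254·17/(t + 17)². Setting 254·17/(t+17)² = 254t/[(t+17)(12+t)] gives 17(12+t) = t(t+17), so t² = 17×12 = 204.
t* = √204 = 14.28 min.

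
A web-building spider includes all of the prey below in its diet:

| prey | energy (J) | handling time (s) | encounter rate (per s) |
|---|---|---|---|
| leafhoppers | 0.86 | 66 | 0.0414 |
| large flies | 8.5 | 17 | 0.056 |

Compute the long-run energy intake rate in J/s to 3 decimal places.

R = (0.0414×0.86 + 0.056×8.5) / (1 + 0.0414×66 + 0.056×17) = 0.5116/4.684 = 0.1092 J/s.

0.109 J/s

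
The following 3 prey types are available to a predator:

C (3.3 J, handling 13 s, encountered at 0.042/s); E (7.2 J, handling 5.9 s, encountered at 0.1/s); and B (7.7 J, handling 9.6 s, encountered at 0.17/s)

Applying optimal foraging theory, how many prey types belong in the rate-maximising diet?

2

E/h in descending order: E 1.22, B 0.802, C 0.254 J/s. The optimal diet is the largest prefix of this list for which every included type satisfies E_i/h_i > R on the types above it.
Rate on top 1: 0.4528. B: 0.802 > 0.4528 → include.
Rate on top 2: 0.6297. C: 0.254 < 0.6297 → exclude; stop.
Optimal diet: E, B — 2 of 3 types.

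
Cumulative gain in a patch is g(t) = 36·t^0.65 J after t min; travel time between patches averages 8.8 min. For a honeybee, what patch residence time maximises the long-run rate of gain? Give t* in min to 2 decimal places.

Optimal t* satisfies g'(t*) = g(t*)/(T + t*).
g'(t) = 0.65·36·t^-0.35. Setting 0.65·36·t^-0.35 = 36·t^0.65/(8.8+t) gives 0.65(8.8+t) = t, so 0.35·t = 0.65×8.8.
t* = 0.65×8.8/0.35 = 16.34 min.

16.34 min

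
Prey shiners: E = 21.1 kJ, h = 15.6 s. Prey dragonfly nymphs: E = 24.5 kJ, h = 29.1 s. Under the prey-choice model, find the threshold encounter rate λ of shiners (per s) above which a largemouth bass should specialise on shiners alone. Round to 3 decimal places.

0.106 per s

Drop dragonfly nymphs once their profitability E₂/h₂ falls below the rate achievable on shiners alone: E₂/h₂ = λE₁/(1 + λh₁).
Solve for λ: λE₁h₂ = E₂(1 + λh₁) → λ(E₁h₂ − E₂h₁) = E₂ → λ = E₂/(E₁h₂ − E₂h₁).
λ = 24.5/(21.1×29.1 − 24.5×15.6) = 24.5/231.8 = 0.1057 per s.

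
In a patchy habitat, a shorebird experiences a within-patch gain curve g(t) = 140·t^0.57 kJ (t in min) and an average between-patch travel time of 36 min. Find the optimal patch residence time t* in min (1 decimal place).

Optimal t* satisfies g'(t*) = g(t*)/(T + t*).
g'(t) = 0.57·140·t^-0.43. Setting 0.57·140·t^-0.43 = 140·t^0.57/(36+t) gives 0.57(36+t) = t, so 0.43·t = 0.57×36.
t* = 0.57×36/0.43 = 47.72 min.

47.7 min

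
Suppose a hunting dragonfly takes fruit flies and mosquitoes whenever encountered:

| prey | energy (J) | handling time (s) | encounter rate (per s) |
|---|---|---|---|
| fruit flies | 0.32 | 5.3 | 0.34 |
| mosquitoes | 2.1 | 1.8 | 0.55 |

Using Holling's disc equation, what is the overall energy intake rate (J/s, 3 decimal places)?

R = Σλ_iE_i / (1 + Σλ_ih_i)
Numerator: 0.34×0.32 + 0.55×2.1 = 1.264
Denominator: 1 + 0.34×5.3 + 0.55×1.8 = 3.792
R = 1.264/3.792 = 0.3333 J/s

0.333 J/s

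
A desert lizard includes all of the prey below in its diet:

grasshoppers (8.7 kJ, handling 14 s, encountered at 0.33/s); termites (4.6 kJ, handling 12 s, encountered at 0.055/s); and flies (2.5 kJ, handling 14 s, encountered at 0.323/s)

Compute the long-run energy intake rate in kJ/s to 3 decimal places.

R = (0.33×8.7 + 0.055×4.6 + 0.323×2.5) / (1 + 0.33×14 + 0.055×12 + 0.323×14) = 3.931/10.8 = 0.364 kJ/s.

0.364 kJ/s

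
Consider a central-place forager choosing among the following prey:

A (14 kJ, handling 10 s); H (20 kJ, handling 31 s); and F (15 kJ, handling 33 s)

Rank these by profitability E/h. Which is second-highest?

H

Profitability E/h (kJ/s): A = 14/10 = 1.4, H = 20/31 = 0.645, F = 15/33 = 0.455.
Ranked: A > H > F.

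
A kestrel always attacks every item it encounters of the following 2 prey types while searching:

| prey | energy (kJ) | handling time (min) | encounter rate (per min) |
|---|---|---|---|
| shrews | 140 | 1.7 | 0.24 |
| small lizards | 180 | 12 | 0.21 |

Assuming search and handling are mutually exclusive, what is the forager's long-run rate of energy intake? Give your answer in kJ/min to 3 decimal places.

18.177 kJ/min

R = (0.24×140 + 0.21×180) / (1 + 0.24×1.7 + 0.21×12) = 71.4/3.928 = 18.18 kJ/min.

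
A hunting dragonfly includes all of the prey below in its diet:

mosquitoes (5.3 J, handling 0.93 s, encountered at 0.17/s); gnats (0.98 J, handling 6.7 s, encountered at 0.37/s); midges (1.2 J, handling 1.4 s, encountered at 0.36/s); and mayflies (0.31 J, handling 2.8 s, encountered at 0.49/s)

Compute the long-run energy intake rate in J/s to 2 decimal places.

0.34 J/s

R = Σλ_iE_i / (1 + Σλ_ih_i)
Numerator: 0.17×5.3 + 0.37×0.98 + 0.36×1.2 + 0.49×0.31 = 1.847
Denominator: 1 + 0.17×0.93 + 0.37×6.7 + 0.36×1.4 + 0.49×2.8 = 5.513
R = 1.847/5.513 = 0.3351 J/s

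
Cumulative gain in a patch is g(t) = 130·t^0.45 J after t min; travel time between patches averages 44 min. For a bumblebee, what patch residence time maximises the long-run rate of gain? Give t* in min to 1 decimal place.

By the marginal value theorem, leave when the instantaneous gain rate g'(t) equals the habitat-wide average g(t)/(T + t).
g'(t) = 0.45·130·t^-0.55. Setting 0.45·130·t^-0.55 = 130·t^0.45/(44+t) gives 0.45(44+t) = t, so 0.55·t = 0.45×44.
t* = 0.45×44/0.55 = 36 min.

36.0 min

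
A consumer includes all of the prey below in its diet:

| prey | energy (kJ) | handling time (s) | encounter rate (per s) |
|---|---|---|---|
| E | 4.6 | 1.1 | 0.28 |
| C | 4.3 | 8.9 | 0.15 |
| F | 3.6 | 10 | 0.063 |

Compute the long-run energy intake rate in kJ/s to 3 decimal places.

Energy encountered per unit search time: 0.28×4.6 + 0.15×4.3 + 0.063×3.6 = 2.16 kJ/s.
Handling time per unit search time: 0.28×1.1 + 0.15×8.9 + 0.063×10 = 2.273.
Rate = 2.16/(1 + 2.273) = 0.6599 kJ/s.

0.660 kJ/s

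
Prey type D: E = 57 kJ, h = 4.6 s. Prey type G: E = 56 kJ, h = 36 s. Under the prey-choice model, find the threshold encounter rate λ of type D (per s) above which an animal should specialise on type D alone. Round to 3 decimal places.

The zero-one rule: include type G iff E₂/h₂ > λE₁/(1+λh₁). Equality gives the switch point.
λE₁h₂ = E₂ + λE₂h₁ ⇒ λ = E₂/(E₁h₂ − E₂h₁) = 56/(2052 − 257.6) = 0.03121 per s.

0.031 per s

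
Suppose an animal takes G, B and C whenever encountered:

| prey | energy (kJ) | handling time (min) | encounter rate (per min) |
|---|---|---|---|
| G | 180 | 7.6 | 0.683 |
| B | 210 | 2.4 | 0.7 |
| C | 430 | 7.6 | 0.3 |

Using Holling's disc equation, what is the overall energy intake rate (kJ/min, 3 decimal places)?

R = (0.683×180 + 0.7×210 + 0.3×430) / (1 + 0.683×7.6 + 0.7×2.4 + 0.3×7.6) = 398.9/10.15 = 39.3 kJ/min.

39.301 kJ/min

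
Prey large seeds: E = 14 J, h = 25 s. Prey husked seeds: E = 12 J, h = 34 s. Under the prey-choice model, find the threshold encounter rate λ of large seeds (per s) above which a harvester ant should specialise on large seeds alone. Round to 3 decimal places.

0.068 per s

Drop husked seeds once their profitability E₂/h₂ falls below the rate achievable on large seeds alone: E₂/h₂ = λE₁/(1 + λh₁).
Solve for λ: λE₁h₂ = E₂(1 + λh₁) → λ(E₁h₂ − E₂h₁) = E₂ → λ = E₂/(E₁h₂ − E₂h₁).
λ = 12/(14×34 − 12×25) = 12/176 = 0.06818 per s.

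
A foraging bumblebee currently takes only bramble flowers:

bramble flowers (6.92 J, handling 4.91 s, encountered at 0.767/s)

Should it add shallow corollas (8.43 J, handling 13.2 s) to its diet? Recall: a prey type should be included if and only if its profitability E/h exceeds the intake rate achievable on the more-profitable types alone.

Intake rate on the current diet: R = (0.767×6.92) / (1 + 0.767×4.91) = 5.308/4.766 = 1.114 J/s.
Profitability of shallow corollas: 8.43/13.2 = 0.6386 J/s.
0.6386 < 1.114, so adding shallow corollas would lower the average — exclude it.

No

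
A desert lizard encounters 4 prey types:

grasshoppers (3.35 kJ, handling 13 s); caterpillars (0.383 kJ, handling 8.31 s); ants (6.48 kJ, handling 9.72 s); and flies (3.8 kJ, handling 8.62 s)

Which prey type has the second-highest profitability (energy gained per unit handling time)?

In descending order of E/h:
ants: 6.48/9.72 = 0.667 kJ/s
flies: 3.8/8.62 = 0.441 kJ/s
grasshoppers: 3.35/13 = 0.258 kJ/s
caterpillars: 0.383/8.31 = 0.0461 kJ/s

flies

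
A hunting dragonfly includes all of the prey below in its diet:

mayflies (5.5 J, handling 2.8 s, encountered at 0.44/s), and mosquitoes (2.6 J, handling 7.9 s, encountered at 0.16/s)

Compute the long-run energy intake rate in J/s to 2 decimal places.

0.81 J/s

Energy encountered per unit search time: 0.44×5.5 + 0.16×2.6 = 2.836 J/s.
Handling time per unit search time: 0.44×2.8 + 0.16×7.9 = 2.496.
Rate = 2.836/(1 + 2.496) = 0.8112 J/s.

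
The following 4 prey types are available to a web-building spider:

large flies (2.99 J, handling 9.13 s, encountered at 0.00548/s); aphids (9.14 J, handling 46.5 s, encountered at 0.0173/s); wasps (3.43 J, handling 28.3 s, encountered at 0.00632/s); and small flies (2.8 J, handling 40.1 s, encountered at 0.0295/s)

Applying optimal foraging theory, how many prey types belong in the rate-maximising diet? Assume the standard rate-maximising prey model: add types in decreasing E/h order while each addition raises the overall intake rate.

3

E/h in descending order: large flies 0.327, aphids 0.197, wasps 0.121, small flies 0.0698 J/s. The optimal diet is the largest prefix of this list for which every included type satisfies E_i/h_i > R on the types above it.
Rate on top 1: 0.0156. aphids: 0.197 > 0.0156 → include.
Rate on top 2: 0.0941. wasps: 0.121 > 0.0941 → include.
Rate on top 3: 0.09648. small flies: 0.0698 < 0.09648 → exclude; stop.
Optimal diet: large flies, aphids, wasps — 3 of 4 types.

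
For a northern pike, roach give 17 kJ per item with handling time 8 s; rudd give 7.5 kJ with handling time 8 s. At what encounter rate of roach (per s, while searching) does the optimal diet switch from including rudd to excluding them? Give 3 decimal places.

0.099 per s

At the threshold, the rate on roach alone equals the profitability of rudd: λ·17/(1 + λ·8) = 7.5/8 = 0.9375.
Rearranging, λ(17 − 0.9375×8) = 0.9375, so λ = 0.9375/9.5 = 0.09868 per s.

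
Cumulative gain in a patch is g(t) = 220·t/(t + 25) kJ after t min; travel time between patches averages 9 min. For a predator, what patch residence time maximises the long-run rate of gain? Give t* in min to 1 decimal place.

15.0 min

Maximise g(t)/(T+t): set derivative to zero → g'(t)(T+t) = g(t).
g'(t) = 220·25/(t + 25)². Setting 220·25/(t+25)² = 220t/[(t+25)(9+t)] gives 25(9+t) = t(t+25), so t² = 25×9 = 225.
t* = √225 = 15 min.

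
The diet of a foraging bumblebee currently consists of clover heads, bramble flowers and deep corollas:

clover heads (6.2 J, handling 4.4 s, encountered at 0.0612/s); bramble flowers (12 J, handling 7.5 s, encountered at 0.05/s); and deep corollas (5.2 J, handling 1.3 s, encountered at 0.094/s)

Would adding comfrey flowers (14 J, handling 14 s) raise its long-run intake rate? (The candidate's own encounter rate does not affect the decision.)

On clover heads, bramble flowers and deep corollas alone, R = ΣλE/(1+Σλh) = 1.468/1.766 = 0.8312 J/s.
comfrey flowers: E/h = 14/14 = 1 J/s.
Since 1 > R, including comfrey flowers increases the long-run rate.

Yes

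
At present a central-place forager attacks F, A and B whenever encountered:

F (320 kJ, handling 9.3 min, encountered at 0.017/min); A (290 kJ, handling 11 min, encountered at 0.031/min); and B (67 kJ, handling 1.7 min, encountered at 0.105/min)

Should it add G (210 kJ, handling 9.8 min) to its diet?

Yes

Intake rate on the current diet: R = (0.017×320 + 0.031×290 + 0.105×67) / (1 + 0.017×9.3 + 0.031×11 + 0.105×1.7) = 21.46/1.678 = 12.8 kJ/min.
G: E/h = 210/9.8 = 21.43 kJ/min.
Since 21.43 > R, including G increases the long-run rate.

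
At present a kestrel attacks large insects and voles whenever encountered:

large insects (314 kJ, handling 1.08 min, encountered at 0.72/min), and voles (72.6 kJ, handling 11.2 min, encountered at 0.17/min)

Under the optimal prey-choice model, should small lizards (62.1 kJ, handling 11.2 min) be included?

On large insects and voles alone, R = ΣλE/(1+Σλh) = 238.4/3.682 = 64.76 kJ/min.
Profitability of small lizards: 62.1/11.2 = 5.545 kJ/min.
Since 5.545 < R, time spent handling small lizards is better spent searching.

No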